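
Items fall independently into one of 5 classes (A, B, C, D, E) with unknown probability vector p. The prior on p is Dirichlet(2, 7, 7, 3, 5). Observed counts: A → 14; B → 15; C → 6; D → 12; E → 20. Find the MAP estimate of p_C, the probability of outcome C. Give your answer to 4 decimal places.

The posterior is Dirichlet(αᵢ + nᵢ) = Dirichlet(16, 22, 13, 15, 25).
For a Dirichlet(a₁,…,a_K) with all aᵢ > 1, the mode has j-th component (aⱼ − 1)/(Σaᵢ − K).
Here Σaᵢ = 91 and K = 5, so p_C = (13 − 1)/(91 − 5) = 12/86 ≈ 0.1395.

MAP estimate of p_C = 0.1395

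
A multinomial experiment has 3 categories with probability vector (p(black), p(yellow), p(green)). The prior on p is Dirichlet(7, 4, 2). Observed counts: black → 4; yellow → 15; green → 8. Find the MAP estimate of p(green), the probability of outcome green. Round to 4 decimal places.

The posterior is Dirichlet(αᵢ + nᵢ) = Dirichlet(11, 19, 10).
For a Dirichlet(a₁,…,a_K) with all aᵢ > 1, the mode has j-th component (aⱼ − 1)/(Σaᵢ − K).
Here Σaᵢ = 40 and K = 3, so p(green) = (10 − 1)/(40 − 3) = 9/37 ≈ 0.2432.

MAP estimate of p(green) = 0.2432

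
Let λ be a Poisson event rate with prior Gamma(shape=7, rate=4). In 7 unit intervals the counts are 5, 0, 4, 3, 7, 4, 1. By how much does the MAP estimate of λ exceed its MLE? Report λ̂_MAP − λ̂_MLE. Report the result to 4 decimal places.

Σxᵢ = 24. Posterior is Gamma(31, 11); MAP = (31−1)/11 = 30/11 ≈ 2.72727.
MLE = x̄ = 24/7 ≈ 3.42857.
Difference = 30/11 − 24/7 = -54/77 ≈ -0.7013.

MAP − MLE = -0.7013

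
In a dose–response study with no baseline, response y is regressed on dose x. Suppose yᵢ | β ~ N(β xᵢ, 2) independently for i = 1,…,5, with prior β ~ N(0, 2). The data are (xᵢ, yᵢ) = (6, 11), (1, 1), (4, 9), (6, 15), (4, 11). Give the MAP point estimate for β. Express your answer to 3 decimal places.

β̂_MAP = 2.236

log p(β | y) = −Σ(yᵢ − βxᵢ)²/(2·2) − β²/(2·2) + const.
Setting the derivative to zero: Σxᵢ(yᵢ − βxᵢ)/2 − β/2 = 0, so β = Σxᵢyᵢ / (Σxᵢ² + σ²/τ²).
Σxᵢyᵢ = 6·11 + 1·1 + 4·9 + 6·15 + 4·11 = 237; Σxᵢ² = 105; σ²/τ² = 1.
β̂_MAP = 237 / (105 + 1) = 237/106 ≈ 2.236.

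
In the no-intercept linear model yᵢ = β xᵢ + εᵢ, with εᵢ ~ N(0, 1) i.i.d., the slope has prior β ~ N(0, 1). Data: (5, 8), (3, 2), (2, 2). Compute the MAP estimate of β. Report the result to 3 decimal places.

log p(β | y) = −Σ(yᵢ − βxᵢ)²/(2·1) − β²/(2·1) + const.
Setting the derivative to zero: Σxᵢ(yᵢ − βxᵢ)/1 − β/1 = 0, so β = Σxᵢyᵢ / (Σxᵢ² + σ²/τ²).
Σxᵢyᵢ = 5·8 + 3·2 + 2·2 = 50; Σxᵢ² = 38; σ²/τ² = 1.
β̂_MAP = 50 / (38 + 1) = 50/39 ≈ 1.282.

β̂_MAP = 1.282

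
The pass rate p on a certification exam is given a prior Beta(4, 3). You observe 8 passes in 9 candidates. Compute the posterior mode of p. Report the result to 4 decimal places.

p̂_MAP = 0.7857

Prior: Beta(4, 3).
Data: 8 successes in 9 trials. The binomial likelihood contributes p^8(1−p)^1, so the posterior is Beta(4+8, 3+1) = Beta(12, 4).
For Beta(a, b) with a, b > 1 the mode is (a−1)/(a+b−2) = 11/14 ≈ 0.7857.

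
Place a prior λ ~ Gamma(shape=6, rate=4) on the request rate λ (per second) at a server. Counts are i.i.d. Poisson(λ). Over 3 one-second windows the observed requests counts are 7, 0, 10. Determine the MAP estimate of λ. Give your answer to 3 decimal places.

Σxᵢ = 7+0+10 = 17, with n = 3.
Posterior ∝ λ^5e^(−4λ) · λ^17e^(−3λ) = λ^22e^(−7λ), i.e. Gamma(shape=23, rate=7).
The mode of a Gamma(a, b) with a ≥ 1 (shape–rate) is (a−1)/b = 22/7 ≈ 3.143.

λ̂_MAP = 3.143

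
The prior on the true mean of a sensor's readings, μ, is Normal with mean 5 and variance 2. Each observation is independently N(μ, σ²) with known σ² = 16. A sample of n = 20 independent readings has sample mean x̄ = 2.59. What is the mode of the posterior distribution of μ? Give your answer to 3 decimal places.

n = 20, x̄ = 2.59.
For a Normal prior and Normal likelihood with known variance, the posterior is Normal; its mode equals its mean, the precision-weighted average.
Prior precision 1/σ₀² = 1/2 = 0.5; data precision n/σ² = 20/16 = 1.25.
μ̂ = (0.5·5 + 1.25·2.59) / (0.5 + 1.25) = 5.7375/1.75 = 459/140 ≈ 3.279.

μ̂_MAP = 3.279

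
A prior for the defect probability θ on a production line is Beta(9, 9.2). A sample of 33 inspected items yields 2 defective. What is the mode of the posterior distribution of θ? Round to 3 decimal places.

θ̂_MAP = 0.203

Prior: Beta(9, 9.2).
Data: 2 successes in 33 trials. The binomial likelihood contributes θ^2(1−θ)^31, so the posterior is Beta(9+2, 9.2+31) = Beta(11, 40.2).
For Beta(a, b) with a, b > 1 the mode is (a−1)/(a+b−2) = 10/49.2 ≈ 0.203.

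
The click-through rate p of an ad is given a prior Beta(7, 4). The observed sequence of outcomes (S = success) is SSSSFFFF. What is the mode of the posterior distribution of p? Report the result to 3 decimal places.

p̂_MAP = 0.588

Prior: Beta(7, 4).
Data: 4 successes in 8 trials (from the sequence). The binomial likelihood contributes p^4(1−p)^4, so the posterior is Beta(7+4, 4+4) = Beta(11, 8).
For Beta(a, b) with a, b > 1 the mode is (a−1)/(a+b−2) = 10/17 ≈ 0.588.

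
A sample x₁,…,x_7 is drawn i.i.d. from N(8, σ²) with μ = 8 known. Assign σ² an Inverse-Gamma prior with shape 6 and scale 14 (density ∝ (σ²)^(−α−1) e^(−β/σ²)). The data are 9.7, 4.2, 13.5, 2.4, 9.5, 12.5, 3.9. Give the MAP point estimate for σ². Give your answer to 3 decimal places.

Sum of squared deviations about the known mean: SS = (9.7−8)² + (4.2−8)² + (13.5−8)² + (2.4−8)² + (9.5−8)² + (12.5−8)² + (3.9−8)² = 118.25.
The Normal likelihood contributes (σ²)^(−n/2) exp(−SS/(2σ²)), so the posterior is Inverse-Gamma(α + n/2, β + SS/2) = Inverse-Gamma(9.5, 73.125).
The mode of Inverse-Gamma(a, b) is b/(a+1) = 73.125/10.5 ≈ 6.964.

σ̂²_MAP = 6.964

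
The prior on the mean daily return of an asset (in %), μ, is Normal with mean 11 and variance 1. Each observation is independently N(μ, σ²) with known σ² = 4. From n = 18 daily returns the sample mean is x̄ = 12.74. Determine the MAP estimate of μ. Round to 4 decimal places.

μ̂_MAP = 12.4236

n = 18, x̄ = 12.74.
For a Normal prior and Normal likelihood with known variance, the posterior is Normal; its mode equals its mean, the precision-weighted average.
Prior precision 1/σ₀² = 1/1 = 1; data precision n/σ² = 18/4 = 4.5.
μ̂ = (1·11 + 4.5·12.74) / (1 + 4.5) = 68.33/5.5 = 6833/550 ≈ 12.4236.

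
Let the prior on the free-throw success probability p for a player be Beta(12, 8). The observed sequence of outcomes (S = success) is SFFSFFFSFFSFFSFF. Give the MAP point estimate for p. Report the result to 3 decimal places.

Prior: Beta(12, 8).
Data: 5 successes in 16 trials (from the sequence). The binomial likelihood contributes p^5(1−p)^11, so the posterior is Beta(12+5, 8+11) = Beta(17, 19).
For Beta(a, b) with a, b > 1 the mode is (a−1)/(a+b−2) = 16/34 ≈ 0.471.

p̂_MAP = 0.471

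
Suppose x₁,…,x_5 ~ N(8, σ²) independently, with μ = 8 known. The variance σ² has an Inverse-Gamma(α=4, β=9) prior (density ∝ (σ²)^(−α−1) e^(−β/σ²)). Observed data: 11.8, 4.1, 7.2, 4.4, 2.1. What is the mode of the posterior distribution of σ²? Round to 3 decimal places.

Sum of squared deviations about the known mean: SS = (11.8−8)² + (4.1−8)² + (7.2−8)² + (4.4−8)² + (2.1−8)² = 78.06.
The Normal likelihood contributes (σ²)^(−n/2) exp(−SS/(2σ²)), so the posterior is Inverse-Gamma(α + n/2, β + SS/2) = Inverse-Gamma(6.5, 48.03).
The mode of Inverse-Gamma(a, b) is b/(a+1) = 48.03/7.5 ≈ 6.404.

σ̂²_MAP = 6.404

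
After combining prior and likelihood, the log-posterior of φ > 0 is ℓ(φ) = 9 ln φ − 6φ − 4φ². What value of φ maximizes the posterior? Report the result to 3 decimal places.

ℓ'(φ) = 9/φ − 6 − 8φ. Setting this to zero and multiplying by φ: 8φ² + 6φ − 9 = 0.
φ = (−6 + √(6² + 4·8·9)) / (2·8) = (−6 + √324) / 16 = (−6 + 18)/16 = 3/4.
ℓ''(φ) = −9/φ² − 8 < 0, confirming a maximum.

φ̂_MAP = 0.750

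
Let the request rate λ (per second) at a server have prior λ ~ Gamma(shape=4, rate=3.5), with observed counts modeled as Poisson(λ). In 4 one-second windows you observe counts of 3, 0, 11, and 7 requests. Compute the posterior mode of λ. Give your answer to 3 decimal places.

λ̂_MAP = 3.200

Σxᵢ = 3+0+11+7 = 21, with n = 4.
Posterior ∝ λ^3e^(−3.5λ) · λ^21e^(−4λ) = λ^24e^(−7.5λ), i.e. Gamma(shape=25, rate=7.5).
The mode of a Gamma(a, b) with a ≥ 1 (shape–rate) is (a−1)/b = 24/7.5 ≈ 3.200.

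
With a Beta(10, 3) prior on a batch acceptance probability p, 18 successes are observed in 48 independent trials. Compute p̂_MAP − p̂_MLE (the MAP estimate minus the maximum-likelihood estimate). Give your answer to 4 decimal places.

MAP − MLE = 0.0826

Posterior is Beta(28, 33); MAP = (28−1)/(61−2) = 27/59 ≈ 0.45763.
MLE ignores the prior: p̂_MLE = k/n = 18/48 ≈ 0.37500.
Difference = 27/59 − 18/48 = 39/472 ≈ 0.0826.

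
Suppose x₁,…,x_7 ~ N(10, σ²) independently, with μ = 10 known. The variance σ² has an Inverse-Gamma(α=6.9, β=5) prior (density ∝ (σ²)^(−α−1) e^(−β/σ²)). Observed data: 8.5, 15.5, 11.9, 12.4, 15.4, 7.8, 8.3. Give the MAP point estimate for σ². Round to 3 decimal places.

Sum of squared deviations about the known mean: SS = (8.5−10)² + (15.5−10)² + (11.9−10)² + (12.4−10)² + (15.4−10)² + (7.8−10)² + (8.3−10)² = 78.76.
The Normal likelihood contributes (σ²)^(−n/2) exp(−SS/(2σ²)), so the posterior is Inverse-Gamma(α + n/2, β + SS/2) = Inverse-Gamma(10.4, 44.38).
The mode of Inverse-Gamma(a, b) is b/(a+1) = 44.38/11.4 ≈ 3.893.

σ̂²_MAP = 3.893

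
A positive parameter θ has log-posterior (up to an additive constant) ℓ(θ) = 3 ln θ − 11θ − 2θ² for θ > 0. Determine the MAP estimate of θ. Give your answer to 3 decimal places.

θ̂_MAP = 0.250

ℓ'(θ) = 3/θ − 11 − 4θ. Setting this to zero and multiplying by θ: 4θ² + 11θ − 3 = 0.
θ = (−11 + √(11² + 4·4·3)) / (2·4) = (−11 + √169) / 8 = (−11 + 13)/8 = 1/4.
ℓ''(θ) = −3/θ² − 4 < 0, confirming a maximum.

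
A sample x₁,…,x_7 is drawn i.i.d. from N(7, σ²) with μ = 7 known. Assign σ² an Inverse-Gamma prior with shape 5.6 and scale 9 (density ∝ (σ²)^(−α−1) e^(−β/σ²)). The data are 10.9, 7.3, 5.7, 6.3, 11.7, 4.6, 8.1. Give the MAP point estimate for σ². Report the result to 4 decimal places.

Sum of squared deviations about the known mean: SS = (10.9−7)² + (7.3−7)² + (5.7−7)² + (6.3−7)² + (11.7−7)² + (4.6−7)² + (8.1−7)² = 46.54.
The Normal likelihood contributes (σ²)^(−n/2) exp(−SS/(2σ²)), so the posterior is Inverse-Gamma(α + n/2, β + SS/2) = Inverse-Gamma(9.1, 32.27).
The mode of Inverse-Gamma(a, b) is b/(a+1) = 32.27/10.1 ≈ 3.1950.

σ̂²_MAP = 3.1950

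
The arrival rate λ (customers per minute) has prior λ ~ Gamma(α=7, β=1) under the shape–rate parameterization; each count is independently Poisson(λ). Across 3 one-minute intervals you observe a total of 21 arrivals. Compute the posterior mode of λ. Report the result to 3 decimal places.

Σxᵢ = 21, n = 3.
Posterior ∝ λ^6e^(−1λ) · λ^21e^(−3λ) = λ^27e^(−4λ), i.e. Gamma(shape=28, rate=4).
The mode of a Gamma(a, b) with a ≥ 1 (shape–rate) is (a−1)/b = 27/4 ≈ 6.750.

λ̂_MAP = 6.750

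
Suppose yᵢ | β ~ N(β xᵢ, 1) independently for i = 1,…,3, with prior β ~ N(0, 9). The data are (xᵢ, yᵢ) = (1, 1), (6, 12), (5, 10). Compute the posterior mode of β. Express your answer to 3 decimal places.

log p(β | y) = −Σ(yᵢ − βxᵢ)²/(2·1) − β²/(2·9) + const.
Setting the derivative to zero: Σxᵢ(yᵢ − βxᵢ)/1 − β/9 = 0, so β = Σxᵢyᵢ / (Σxᵢ² + σ²/τ²).
Σxᵢyᵢ = 1·1 + 6·12 + 5·10 = 123; Σxᵢ² = 62; σ²/τ² = 1/9.
β̂_MAP = 123 / (62 + 1/9) = 123/(559/9) = 1107/559 ≈ 1.980.

β̂_MAP = 1.980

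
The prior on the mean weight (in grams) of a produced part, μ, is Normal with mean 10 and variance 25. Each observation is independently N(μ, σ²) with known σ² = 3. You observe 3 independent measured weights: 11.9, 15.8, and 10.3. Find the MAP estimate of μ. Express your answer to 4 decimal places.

μ̂_MAP = 12.5641

n = 3; x̄ = (11.9 + 15.8 + 10.3)/3 = 38/3 = 38/3 ≈ 12.6667.
For a Normal prior and Normal likelihood with known variance, the posterior is Normal; its mode equals its mean, the precision-weighted average.
Prior precision 1/σ₀² = 1/25 = 0.04; data precision n/σ² = 3/3 = 1.
μ̂ = (0.04·10 + 1·(38/3)) / (0.04 + 1) = (196/15)/1.04 = 490/39 ≈ 12.5641.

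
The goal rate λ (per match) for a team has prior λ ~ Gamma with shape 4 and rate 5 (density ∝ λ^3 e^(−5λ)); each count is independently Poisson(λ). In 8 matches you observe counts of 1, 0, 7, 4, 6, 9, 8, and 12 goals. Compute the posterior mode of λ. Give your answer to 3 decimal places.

Σxᵢ = 1+0+7+4+6+9+8+12 = 47, with n = 8.
Posterior ∝ λ^3e^(−5λ) · λ^47e^(−8λ) = λ^50e^(−13λ), i.e. Gamma(shape=51, rate=13).
The mode of a Gamma(a, b) with a ≥ 1 (shape–rate) is (a−1)/b = 50/13 ≈ 3.846.

λ̂_MAP = 3.846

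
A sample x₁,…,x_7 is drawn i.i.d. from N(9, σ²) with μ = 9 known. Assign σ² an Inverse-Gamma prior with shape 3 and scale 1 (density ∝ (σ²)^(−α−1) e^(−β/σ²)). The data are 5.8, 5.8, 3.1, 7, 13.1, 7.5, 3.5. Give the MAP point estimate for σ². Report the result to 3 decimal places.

σ̂²_MAP = 7.373

Sum of squared deviations about the known mean: SS = (5.8−9)² + (5.8−9)² + (3.1−9)² + (7−9)² + (13.1−9)² + (7.5−9)² + (3.5−9)² = 108.6.
The Normal likelihood contributes (σ²)^(−n/2) exp(−SS/(2σ²)), so the posterior is Inverse-Gamma(α + n/2, β + SS/2) = Inverse-Gamma(6.5, 55.3).
The mode of Inverse-Gamma(a, b) is b/(a+1) = 55.3/7.5 ≈ 7.373.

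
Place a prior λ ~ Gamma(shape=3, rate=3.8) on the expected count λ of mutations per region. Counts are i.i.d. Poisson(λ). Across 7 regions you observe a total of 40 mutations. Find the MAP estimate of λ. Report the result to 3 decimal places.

Σxᵢ = 40, n = 7.
Posterior ∝ λ^2e^(−3.8λ) · λ^40e^(−7λ) = λ^42e^(−10.8λ), i.e. Gamma(shape=43, rate=10.8).
The mode of a Gamma(a, b) with a ≥ 1 (shape–rate) is (a−1)/b = 42/10.8 ≈ 3.889.

λ̂_MAP = 3.889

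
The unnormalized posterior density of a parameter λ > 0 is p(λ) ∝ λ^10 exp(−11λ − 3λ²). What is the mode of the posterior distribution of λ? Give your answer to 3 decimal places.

λ̂_MAP = 0.667

ℓ'(λ) = 10/λ − 11 − 6λ. Setting this to zero and multiplying by λ: 6λ² + 11λ − 10 = 0.
λ = (−11 + √(11² + 4·6·10)) / (2·6) = (−11 + √361) / 12 = (−11 + 19)/12 = 2/3.
ℓ''(λ) = −10/λ² − 6 < 0, confirming a maximum.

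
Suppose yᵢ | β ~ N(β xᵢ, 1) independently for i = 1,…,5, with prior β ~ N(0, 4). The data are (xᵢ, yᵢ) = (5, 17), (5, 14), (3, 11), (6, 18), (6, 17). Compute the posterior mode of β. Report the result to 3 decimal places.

β̂_MAP = 3.032

log p(β | y) = −Σ(yᵢ − βxᵢ)²/(2·1) − β²/(2·4) + const.
Setting the derivative to zero: Σxᵢ(yᵢ − βxᵢ)/1 − β/4 = 0, so β = Σxᵢyᵢ / (Σxᵢ² + σ²/τ²).
Σxᵢyᵢ = 5·17 + 5·14 + 3·11 + 6·18 + 6·17 = 398; Σxᵢ² = 131; σ²/τ² = 0.25.
β̂_MAP = 398 / (131 + 0.25) = 398/131.25 ≈ 3.032.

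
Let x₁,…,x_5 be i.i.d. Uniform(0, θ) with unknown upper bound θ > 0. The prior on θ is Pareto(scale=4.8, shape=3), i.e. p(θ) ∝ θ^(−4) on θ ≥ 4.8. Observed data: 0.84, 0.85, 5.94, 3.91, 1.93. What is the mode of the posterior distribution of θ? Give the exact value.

θ̂_MAP = 5.94

The Uniform(0, θ) likelihood is θ^(−n) for θ ≥ max(xᵢ), zero otherwise. Here max(xᵢ) = 5.94.
Posterior ∝ θ^(−4) · θ^(−5) = θ^(−9) on θ ≥ max(4.8, 5.94) = 5.94.
This density is strictly decreasing in θ, so the posterior mode lies at the lower boundary of the support.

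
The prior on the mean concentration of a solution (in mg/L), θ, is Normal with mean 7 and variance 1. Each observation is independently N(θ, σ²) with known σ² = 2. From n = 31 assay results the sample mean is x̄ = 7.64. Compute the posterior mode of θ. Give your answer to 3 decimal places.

n = 31, x̄ = 7.64.
For a Normal prior and Normal likelihood with known variance, the posterior is Normal; its mode equals its mean, the precision-weighted average.
Prior precision 1/σ₀² = 1/1 = 1; data precision n/σ² = 31/2 = 15.5.
θ̂ = (1·7 + 15.5·7.64) / (1 + 15.5) = 125.42/16.5 = 6271/825 ≈ 7.601.

θ̂_MAP = 7.601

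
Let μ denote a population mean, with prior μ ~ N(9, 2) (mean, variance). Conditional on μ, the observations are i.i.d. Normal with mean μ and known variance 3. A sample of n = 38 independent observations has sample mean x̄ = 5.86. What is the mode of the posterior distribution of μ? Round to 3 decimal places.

n = 38, x̄ = 5.86.
For a Normal prior and Normal likelihood with known variance, the posterior is Normal; its mode equals its mean, the precision-weighted average.
Prior precision 1/σ₀² = 1/2 = 0.5; data precision n/σ² = 38/3.
μ̂ = (0.5·9 + (38/3)·5.86) / (0.5 + 38/3) = (11809/150)/(79/6) = 11809/1975 ≈ 5.979.

μ̂_MAP = 5.979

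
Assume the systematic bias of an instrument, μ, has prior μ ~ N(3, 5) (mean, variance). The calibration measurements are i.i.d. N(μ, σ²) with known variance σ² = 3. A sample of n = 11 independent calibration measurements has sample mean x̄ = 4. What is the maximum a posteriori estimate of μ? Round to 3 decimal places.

n = 11, x̄ = 4.
For a Normal prior and Normal likelihood with known variance, the posterior is Normal; its mode equals its mean, the precision-weighted average.
Prior precision 1/σ₀² = 1/5 = 0.2; data precision n/σ² = 11/3.
μ̂ = (0.2·3 + (11/3)·4) / (0.2 + 11/3) = (229/15)/(58/15) = 229/58 ≈ 3.948.

μ̂_MAP = 3.948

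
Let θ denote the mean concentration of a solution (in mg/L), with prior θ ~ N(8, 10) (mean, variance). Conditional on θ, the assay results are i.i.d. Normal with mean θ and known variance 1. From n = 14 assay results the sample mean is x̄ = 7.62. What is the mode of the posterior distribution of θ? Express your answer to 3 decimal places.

θ̂_MAP = 7.623

n = 14, x̄ = 7.62.
For a Normal prior and Normal likelihood with known variance, the posterior is Normal; its mode equals its mean, the precision-weighted average.
Prior precision 1/σ₀² = 1/10 = 0.1; data precision n/σ² = 14/1 = 14.
θ̂ = (0.1·8 + 14·7.62) / (0.1 + 14) = 107.48/14.1 = 5374/705 ≈ 7.623.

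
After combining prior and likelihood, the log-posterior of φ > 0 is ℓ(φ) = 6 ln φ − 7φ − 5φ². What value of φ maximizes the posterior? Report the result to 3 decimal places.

φ̂_MAP = 0.500

ℓ'(φ) = 6/φ − 7 − 10φ. Setting this to zero and multiplying by φ: 10φ² + 7φ − 6 = 0.
φ = (−7 + √(7² + 4·10·6)) / (2·10) = (−7 + √289) / 20 = (−7 + 17)/20 = 1/2.
ℓ''(φ) = −6/φ² − 10 < 0, confirming a maximum.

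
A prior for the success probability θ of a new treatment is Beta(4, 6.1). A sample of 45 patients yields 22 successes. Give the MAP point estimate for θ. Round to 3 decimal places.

Prior: Beta(4, 6.1).
Data: 22 successes in 45 trials. The binomial likelihood contributes θ^22(1−θ)^23, so the posterior is Beta(4+22, 6.1+23) = Beta(26, 29.1).
For Beta(a, b) with a, b > 1 the mode is (a−1)/(a+b−2) = 25/53.1 ≈ 0.471.

θ̂_MAP = 0.471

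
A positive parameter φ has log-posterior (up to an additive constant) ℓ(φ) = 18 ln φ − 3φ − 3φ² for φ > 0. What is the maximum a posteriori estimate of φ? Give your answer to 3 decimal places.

ℓ'(φ) = 18/φ − 3 − 6φ. Setting this to zero and multiplying by φ: 6φ² + 3φ − 18 = 0.
φ = (−3 + √(3² + 4·6·18)) / (2·6) = (−3 + √441) / 12 = (−3 + 21)/12 = 3/2.
ℓ''(φ) = −18/φ² − 6 < 0, confirming a maximum.

φ̂_MAP = 1.500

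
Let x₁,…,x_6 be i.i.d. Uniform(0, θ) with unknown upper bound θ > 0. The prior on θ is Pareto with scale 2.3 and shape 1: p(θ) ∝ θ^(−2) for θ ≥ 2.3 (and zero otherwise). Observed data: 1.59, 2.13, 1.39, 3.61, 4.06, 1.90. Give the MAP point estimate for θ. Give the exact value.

The Uniform(0, θ) likelihood is θ^(−n) for θ ≥ max(xᵢ), zero otherwise. Here max(xᵢ) = 4.06.
Posterior ∝ θ^(−2) · θ^(−6) = θ^(−8) on θ ≥ max(2.3, 4.06) = 4.06.
This density is strictly decreasing in θ, so the posterior mode lies at the lower boundary of the support.

θ̂_MAP = 4.06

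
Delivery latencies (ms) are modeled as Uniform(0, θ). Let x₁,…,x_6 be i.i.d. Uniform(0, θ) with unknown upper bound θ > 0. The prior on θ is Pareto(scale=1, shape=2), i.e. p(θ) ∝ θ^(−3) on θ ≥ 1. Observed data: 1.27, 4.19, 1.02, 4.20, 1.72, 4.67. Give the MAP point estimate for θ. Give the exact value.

θ̂_MAP = 4.67

The Uniform(0, θ) likelihood is θ^(−n) for θ ≥ max(xᵢ), zero otherwise. Here max(xᵢ) = 4.67.
Posterior ∝ θ^(−3) · θ^(−6) = θ^(−9) on θ ≥ max(1, 4.67) = 4.67.
This density is strictly decreasing in θ, so the posterior mode lies at the lower boundary of the support.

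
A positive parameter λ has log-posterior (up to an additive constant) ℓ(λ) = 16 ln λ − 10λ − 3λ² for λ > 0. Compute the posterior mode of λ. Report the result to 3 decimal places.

λ̂_MAP = 1.000

ℓ'(λ) = 16/λ − 10 − 6λ. Setting this to zero and multiplying by λ: 6λ² + 10λ − 16 = 0.
λ = (−10 + √(10² + 4·6·16)) / (2·6) = (−10 + √484) / 12 = (−10 + 22)/12 = 1.
ℓ''(λ) = −16/λ² − 6 < 0, confirming a maximum.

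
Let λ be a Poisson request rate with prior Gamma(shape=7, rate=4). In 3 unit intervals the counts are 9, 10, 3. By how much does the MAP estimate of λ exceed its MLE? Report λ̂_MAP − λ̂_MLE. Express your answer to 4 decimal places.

Σxᵢ = 22. Posterior is Gamma(29, 7); MAP = (29−1)/7 = 28/7 ≈ 4.00000.
MLE = x̄ = 22/3 ≈ 7.33333.
Difference = 28/7 − 22/3 = -10/3 ≈ -3.3333.

MAP − MLE = -3.3333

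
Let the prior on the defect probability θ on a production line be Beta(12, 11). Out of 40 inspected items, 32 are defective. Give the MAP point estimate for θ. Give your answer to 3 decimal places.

Prior: Beta(12, 11).
Data: 32 successes in 40 trials. The binomial likelihood contributes θ^32(1−θ)^8, so the posterior is Beta(12+32, 11+8) = Beta(44, 19).
For Beta(a, b) with a, b > 1 the mode is (a−1)/(a+b−2) = 43/61 ≈ 0.705.

θ̂_MAP = 0.705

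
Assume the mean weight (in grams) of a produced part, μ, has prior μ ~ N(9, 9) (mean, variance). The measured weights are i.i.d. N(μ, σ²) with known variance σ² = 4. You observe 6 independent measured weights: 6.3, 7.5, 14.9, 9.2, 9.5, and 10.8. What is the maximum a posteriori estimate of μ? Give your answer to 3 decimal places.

μ̂_MAP = 9.652

n = 6; x̄ = (6.3 + 7.5 + 14.9 + 9.2 + 9.5 + 10.8)/6 = 58.2/6 = 9.7.
For a Normal prior and Normal likelihood with known variance, the posterior is Normal; its mode equals its mean, the precision-weighted average.
Prior precision 1/σ₀² = 1/9; data precision n/σ² = 6/4 = 1.5.
μ̂ = ((1/9)·9 + 1.5·9.7) / (1/9 + 1.5) = 15.55/(29/18) = 2799/290 ≈ 9.652.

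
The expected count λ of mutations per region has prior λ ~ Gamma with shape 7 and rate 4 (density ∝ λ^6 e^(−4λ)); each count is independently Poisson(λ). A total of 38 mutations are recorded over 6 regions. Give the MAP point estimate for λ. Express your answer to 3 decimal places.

λ̂_MAP = 4.400

Σxᵢ = 38, n = 6.
Posterior ∝ λ^6e^(−4λ) · λ^38e^(−6λ) = λ^44e^(−10λ), i.e. Gamma(shape=45, rate=10).
The mode of a Gamma(a, b) with a ≥ 1 (shape–rate) is (a−1)/b = 44/10 ≈ 4.400.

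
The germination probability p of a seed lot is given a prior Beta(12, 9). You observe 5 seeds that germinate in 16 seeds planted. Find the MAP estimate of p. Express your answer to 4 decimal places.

p̂_MAP = 0.4571

Prior: Beta(12, 9).
Data: 5 successes in 16 trials. The binomial likelihood contributes p^5(1−p)^11, so the posterior is Beta(12+5, 9+11) = Beta(17, 20).
For Beta(a, b) with a, b > 1 the mode is (a−1)/(a+b−2) = 16/35 ≈ 0.4571.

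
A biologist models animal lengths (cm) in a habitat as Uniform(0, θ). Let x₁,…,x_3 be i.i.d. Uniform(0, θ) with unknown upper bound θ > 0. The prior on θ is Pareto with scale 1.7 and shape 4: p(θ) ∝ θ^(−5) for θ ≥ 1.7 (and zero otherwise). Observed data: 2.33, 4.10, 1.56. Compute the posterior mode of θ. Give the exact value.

The Uniform(0, θ) likelihood is θ^(−n) for θ ≥ max(xᵢ), zero otherwise. Here max(xᵢ) = 4.10.
Posterior ∝ θ^(−5) · θ^(−3) = θ^(−8) on θ ≥ max(1.7, 4.10) = 4.10.
This density is strictly decreasing in θ, so the posterior mode lies at the lower boundary of the support.

θ̂_MAP = 4.10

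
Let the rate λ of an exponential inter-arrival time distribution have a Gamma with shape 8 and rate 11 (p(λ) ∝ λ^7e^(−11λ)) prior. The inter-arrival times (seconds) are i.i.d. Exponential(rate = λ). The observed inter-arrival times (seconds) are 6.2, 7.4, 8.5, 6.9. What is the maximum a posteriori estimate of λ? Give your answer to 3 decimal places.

λ̂_MAP = 0.275

The Exponential(rate=λ) likelihood is ∝ λ^n e^(−λΣtᵢ). Here n = 4 and Σtᵢ = 6.2 + 7.4 + 8.5 + 6.9 = 29.
Posterior ∝ λ^7e^(−11λ) · λ^4e^(−29λ) = λ^11e^(−40λ), i.e. Gamma(12, 40).
Mode = (a−1)/b = 11/40 ≈ 0.275.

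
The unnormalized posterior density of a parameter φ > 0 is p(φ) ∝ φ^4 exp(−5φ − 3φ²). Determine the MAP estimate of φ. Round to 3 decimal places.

φ̂_MAP = 0.500

ℓ'(φ) = 4/φ − 5 − 6φ. Setting this to zero and multiplying by φ: 6φ² + 5φ − 4 = 0.
φ = (−5 + √(5² + 4·6·4)) / (2·6) = (−5 + √121) / 12 = (−5 + 11)/12 = 1/2.
ℓ''(φ) = −4/φ² − 6 < 0, confirming a maximum.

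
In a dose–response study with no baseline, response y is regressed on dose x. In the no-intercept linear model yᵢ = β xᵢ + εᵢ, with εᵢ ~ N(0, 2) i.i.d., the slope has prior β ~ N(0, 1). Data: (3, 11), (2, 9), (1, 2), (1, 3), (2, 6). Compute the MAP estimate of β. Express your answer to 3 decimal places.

log p(β | y) = −Σ(yᵢ − βxᵢ)²/(2·2) − β²/(2·1) + const.
Setting the derivative to zero: Σxᵢ(yᵢ − βxᵢ)/2 − β/1 = 0, so β = Σxᵢyᵢ / (Σxᵢ² + σ²/τ²).
Σxᵢyᵢ = 3·11 + 2·9 + 1·2 + 1·3 + 2·6 = 68; Σxᵢ² = 19; σ²/τ² = 2.
β̂_MAP = 68 / (19 + 2) = 68/21 ≈ 3.238.

β̂_MAP = 3.238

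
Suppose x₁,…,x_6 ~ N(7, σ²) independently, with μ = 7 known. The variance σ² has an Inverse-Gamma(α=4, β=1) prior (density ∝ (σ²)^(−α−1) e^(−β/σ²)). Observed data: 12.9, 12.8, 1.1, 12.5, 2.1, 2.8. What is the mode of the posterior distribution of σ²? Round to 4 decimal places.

Sum of squared deviations about the known mean: SS = (12.9−7)² + (12.8−7)² + (1.1−7)² + (12.5−7)² + (2.1−7)² + (2.8−7)² = 175.16.
The Normal likelihood contributes (σ²)^(−n/2) exp(−SS/(2σ²)), so the posterior is Inverse-Gamma(α + n/2, β + SS/2) = Inverse-Gamma(7, 88.58).
The mode of Inverse-Gamma(a, b) is b/(a+1) = 88.58/8 ≈ 11.0725.

σ̂²_MAP = 11.0725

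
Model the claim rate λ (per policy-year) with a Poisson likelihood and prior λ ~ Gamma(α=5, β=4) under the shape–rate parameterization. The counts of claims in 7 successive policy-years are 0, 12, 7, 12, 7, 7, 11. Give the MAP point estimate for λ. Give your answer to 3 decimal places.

Σxᵢ = 0+12+7+12+7+7+11 = 56, with n = 7.
Posterior ∝ λ^4e^(−4λ) · λ^56e^(−7λ) = λ^60e^(−11λ), i.e. Gamma(shape=61, rate=11).
The mode of a Gamma(a, b) with a ≥ 1 (shape–rate) is (a−1)/b = 60/11 ≈ 5.455.

λ̂_MAP = 5.455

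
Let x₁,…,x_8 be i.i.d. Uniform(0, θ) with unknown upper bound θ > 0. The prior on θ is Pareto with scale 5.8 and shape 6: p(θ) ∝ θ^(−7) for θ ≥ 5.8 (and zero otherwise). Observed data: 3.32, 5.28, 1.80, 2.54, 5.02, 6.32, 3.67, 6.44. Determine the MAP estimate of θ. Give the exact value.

θ̂_MAP = 6.44

The Uniform(0, θ) likelihood is θ^(−n) for θ ≥ max(xᵢ), zero otherwise. Here max(xᵢ) = 6.44.
Posterior ∝ θ^(−7) · θ^(−8) = θ^(−15) on θ ≥ max(5.8, 6.44) = 6.44.
This density is strictly decreasing in θ, so the posterior mode lies at the lower boundary of the support.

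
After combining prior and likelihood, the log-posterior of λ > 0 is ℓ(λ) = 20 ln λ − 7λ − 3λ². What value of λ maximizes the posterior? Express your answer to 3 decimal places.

λ̂_MAP = 1.333

ℓ'(λ) = 20/λ − 7 − 6λ. Setting this to zero and multiplying by λ: 6λ² + 7λ − 20 = 0.
λ = (−7 + √(7² + 4·6·20)) / (2·6) = (−7 + √529) / 12 = (−7 + 23)/12 = 4/3.
ℓ''(λ) = −20/λ² − 6 < 0, confirming a maximum.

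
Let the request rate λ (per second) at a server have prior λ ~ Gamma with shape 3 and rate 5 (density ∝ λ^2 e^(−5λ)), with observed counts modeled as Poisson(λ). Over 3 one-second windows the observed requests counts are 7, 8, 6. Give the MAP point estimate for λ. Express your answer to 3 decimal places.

Σxᵢ = 7+8+6 = 21, with n = 3.
Posterior ∝ λ^2e^(−5λ) · λ^21e^(−3λ) = λ^23e^(−8λ), i.e. Gamma(shape=24, rate=8).
The mode of a Gamma(a, b) with a ≥ 1 (shape–rate) is (a−1)/b = 23/8 ≈ 2.875.

λ̂_MAP = 2.875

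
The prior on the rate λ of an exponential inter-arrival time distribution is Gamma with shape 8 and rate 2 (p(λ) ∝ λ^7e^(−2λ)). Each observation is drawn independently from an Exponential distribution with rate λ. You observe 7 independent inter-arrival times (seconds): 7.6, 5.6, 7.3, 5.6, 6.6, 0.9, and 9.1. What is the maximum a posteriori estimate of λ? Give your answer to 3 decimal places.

The Exponential(rate=λ) likelihood is ∝ λ^n e^(−λΣtᵢ). Here n = 7 and Σtᵢ = 7.6 + 5.6 + 7.3 + 5.6 + 6.6 + 0.9 + 9.1 = 42.7.
Posterior ∝ λ^7e^(−2λ) · λ^7e^(−42.7λ) = λ^14e^(−44.7λ), i.e. Gamma(15, 44.7).
Mode = (a−1)/b = 14/44.7 ≈ 0.313.

λ̂_MAP = 0.313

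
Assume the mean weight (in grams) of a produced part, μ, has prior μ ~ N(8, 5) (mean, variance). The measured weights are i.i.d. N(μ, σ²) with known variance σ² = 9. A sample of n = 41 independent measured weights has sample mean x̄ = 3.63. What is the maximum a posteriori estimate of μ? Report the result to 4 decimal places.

μ̂_MAP = 3.8138

n = 41, x̄ = 3.63.
For a Normal prior and Normal likelihood with known variance, the posterior is Normal; its mode equals its mean, the precision-weighted average.
Prior precision 1/σ₀² = 1/5 = 0.2; data precision n/σ² = 41/9.
μ̂ = (0.2·8 + (41/9)·3.63) / (0.2 + 41/9) = (5441/300)/(214/45) = 16323/4280 ≈ 3.8138.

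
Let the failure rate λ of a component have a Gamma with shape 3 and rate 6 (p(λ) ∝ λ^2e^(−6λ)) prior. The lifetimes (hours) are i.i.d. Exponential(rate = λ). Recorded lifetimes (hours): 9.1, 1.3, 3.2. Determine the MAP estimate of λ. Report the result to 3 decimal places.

λ̂_MAP = 0.255

The Exponential(rate=λ) likelihood is ∝ λ^n e^(−λΣtᵢ). Here n = 3 and Σtᵢ = 9.1 + 1.3 + 3.2 = 13.6.
Posterior ∝ λ^2e^(−6λ) · λ^3e^(−13.6λ) = λ^5e^(−19.6λ), i.e. Gamma(6, 19.6).
Mode = (a−1)/b = 5/19.6 ≈ 0.255.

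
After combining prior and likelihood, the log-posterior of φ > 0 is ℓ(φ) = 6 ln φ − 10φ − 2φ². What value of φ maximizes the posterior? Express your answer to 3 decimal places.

φ̂_MAP = 0.500

ℓ'(φ) = 6/φ − 10 − 4φ. Setting this to zero and multiplying by φ: 4φ² + 10φ − 6 = 0.
φ = (−10 + √(10² + 4·4·6)) / (2·4) = (−10 + √196) / 8 = (−10 + 14)/8 = 1/2.
ℓ''(φ) = −6/φ² − 4 < 0, confirming a maximum.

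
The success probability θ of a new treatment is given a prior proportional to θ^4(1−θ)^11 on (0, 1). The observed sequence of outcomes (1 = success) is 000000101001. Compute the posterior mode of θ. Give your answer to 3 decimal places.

θ̂_MAP = 0.259

The prior density ∝ θ^4(1−θ)^11 is the kernel of Beta(5, 12).
Data: 3 successes in 12 trials (from the sequence). The binomial likelihood contributes θ^3(1−θ)^9, so the posterior is Beta(5+3, 12+9) = Beta(8, 21).
For Beta(a, b) with a, b > 1 the mode is (a−1)/(a+b−2) = 7/27 ≈ 0.259.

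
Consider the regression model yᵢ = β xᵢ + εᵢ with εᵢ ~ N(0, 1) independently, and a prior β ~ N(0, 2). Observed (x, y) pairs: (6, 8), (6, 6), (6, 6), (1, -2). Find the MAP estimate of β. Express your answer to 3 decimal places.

log p(β | y) = −Σ(yᵢ − βxᵢ)²/(2·1) − β²/(2·2) + const.
Setting the derivative to zero: Σxᵢ(yᵢ − βxᵢ)/1 − β/2 = 0, so β = Σxᵢyᵢ / (Σxᵢ² + σ²/τ²).
Σxᵢyᵢ = 6·8 + 6·6 + 6·6 + 1·(-2) = 118; Σxᵢ² = 109; σ²/τ² = 0.5.
β̂_MAP = 118 / (109 + 0.5) = 118/109.5 ≈ 1.078.

β̂_MAP = 1.078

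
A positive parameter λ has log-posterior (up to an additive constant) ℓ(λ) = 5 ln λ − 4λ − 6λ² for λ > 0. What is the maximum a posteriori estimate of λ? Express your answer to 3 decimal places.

ℓ'(λ) = 5/λ − 4 − 12λ. Setting this to zero and multiplying by λ: 12λ² + 4λ − 5 = 0.
λ = (−4 + √(4² + 4·12·5)) / (2·12) = (−4 + √256) / 24 = (−4 + 16)/24 = 1/2.
ℓ''(λ) = −5/λ² − 12 < 0, confirming a maximum.

λ̂_MAP = 0.500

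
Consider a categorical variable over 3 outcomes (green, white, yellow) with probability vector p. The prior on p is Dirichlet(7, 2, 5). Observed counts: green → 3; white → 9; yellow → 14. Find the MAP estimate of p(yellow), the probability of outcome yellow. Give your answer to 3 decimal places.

MAP estimate of p(yellow) = 0.486

The posterior is Dirichlet(αᵢ + nᵢ) = Dirichlet(10, 11, 19).
For a Dirichlet(a₁,…,a_K) with all aᵢ > 1, the mode has j-th component (aⱼ − 1)/(Σaᵢ − K).
Here Σaᵢ = 40 and K = 3, so p(yellow) = (19 − 1)/(40 − 3) = 18/37 ≈ 0.486.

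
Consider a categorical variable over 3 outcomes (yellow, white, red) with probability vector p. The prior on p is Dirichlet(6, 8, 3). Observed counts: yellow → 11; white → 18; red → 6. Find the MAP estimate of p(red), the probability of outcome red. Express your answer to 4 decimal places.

The posterior is Dirichlet(αᵢ + nᵢ) = Dirichlet(17, 26, 9).
For a Dirichlet(a₁,…,a_K) with all aᵢ > 1, the mode has j-th component (aⱼ − 1)/(Σaᵢ − K).
Here Σaᵢ = 52 and K = 3, so p(red) = (9 − 1)/(52 − 3) = 8/49 ≈ 0.1633.

MAP estimate of p(red) = 0.1633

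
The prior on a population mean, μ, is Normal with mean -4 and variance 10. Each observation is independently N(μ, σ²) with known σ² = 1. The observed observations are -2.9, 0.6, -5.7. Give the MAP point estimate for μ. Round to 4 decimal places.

n = 3; x̄ = ((-2.9) + 0.6 + (-5.7))/3 = -8/3 = -8/3 ≈ -2.6667.
For a Normal prior and Normal likelihood with known variance, the posterior is Normal; its mode equals its mean, the precision-weighted average.
Prior precision 1/σ₀² = 1/10 = 0.1; data precision n/σ² = 3/1 = 3.
μ̂ = (0.1·(-4) + 3·(-8/3)) / (0.1 + 3) = (-8.4)/3.1 = -84/31 ≈ -2.7097.

μ̂_MAP = -2.7097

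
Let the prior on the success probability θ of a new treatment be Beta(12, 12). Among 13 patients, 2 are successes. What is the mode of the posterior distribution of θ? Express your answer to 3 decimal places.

θ̂_MAP = 0.371

Prior: Beta(12, 12).
Data: 2 successes in 13 trials. The binomial likelihood contributes θ^2(1−θ)^11, so the posterior is Beta(12+2, 12+11) = Beta(14, 23).
For Beta(a, b) with a, b > 1 the mode is (a−1)/(a+b−2) = 13/35 ≈ 0.371.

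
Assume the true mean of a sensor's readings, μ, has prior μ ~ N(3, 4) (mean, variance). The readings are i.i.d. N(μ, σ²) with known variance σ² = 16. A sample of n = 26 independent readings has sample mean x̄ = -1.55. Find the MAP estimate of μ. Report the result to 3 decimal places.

μ̂_MAP = -0.943

n = 26, x̄ = -1.55.
For a Normal prior and Normal likelihood with known variance, the posterior is Normal; its mode equals its mean, the precision-weighted average.
Prior precision 1/σ₀² = 1/4 = 0.25; data precision n/σ² = 26/16 = 1.625.
μ̂ = (0.25·3 + 1.625·(-1.55)) / (0.25 + 1.625) = (-1.76875)/1.875 = -283/300 ≈ -0.943.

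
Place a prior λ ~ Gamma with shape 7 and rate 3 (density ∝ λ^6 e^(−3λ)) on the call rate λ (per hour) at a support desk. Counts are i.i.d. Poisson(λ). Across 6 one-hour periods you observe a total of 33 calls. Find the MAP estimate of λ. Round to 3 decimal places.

λ̂_MAP = 4.333

Σxᵢ = 33, n = 6.
Posterior ∝ λ^6e^(−3λ) · λ^33e^(−6λ) = λ^39e^(−9λ), i.e. Gamma(shape=40, rate=9).
The mode of a Gamma(a, b) with a ≥ 1 (shape–rate) is (a−1)/b = 39/9 ≈ 4.333.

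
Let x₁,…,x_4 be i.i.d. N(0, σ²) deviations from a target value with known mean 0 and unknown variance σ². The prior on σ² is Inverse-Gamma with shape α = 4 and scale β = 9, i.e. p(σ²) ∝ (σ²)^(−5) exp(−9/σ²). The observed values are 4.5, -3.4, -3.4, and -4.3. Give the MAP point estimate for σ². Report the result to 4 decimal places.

Sum of squared deviations about the known mean: SS = (4.5−0)² + (-3.4−0)² + (-3.4−0)² + (-4.3−0)² = 61.86.
The Normal likelihood contributes (σ²)^(−n/2) exp(−SS/(2σ²)), so the posterior is Inverse-Gamma(α + n/2, β + SS/2) = Inverse-Gamma(6, 39.93).
The mode of Inverse-Gamma(a, b) is b/(a+1) = 39.93/7 ≈ 5.7043.

σ̂²_MAP = 5.7043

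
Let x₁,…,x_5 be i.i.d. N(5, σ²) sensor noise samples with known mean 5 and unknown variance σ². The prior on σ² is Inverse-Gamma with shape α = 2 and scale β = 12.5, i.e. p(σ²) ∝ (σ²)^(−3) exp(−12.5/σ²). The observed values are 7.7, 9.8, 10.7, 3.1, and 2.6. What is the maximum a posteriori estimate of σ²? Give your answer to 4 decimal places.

σ̂²_MAP = 8.8355

Sum of squared deviations about the known mean: SS = (7.7−5)² + (9.8−5)² + (10.7−5)² + (3.1−5)² + (2.6−5)² = 72.19.
The Normal likelihood contributes (σ²)^(−n/2) exp(−SS/(2σ²)), so the posterior is Inverse-Gamma(α + n/2, β + SS/2) = Inverse-Gamma(4.5, 48.595).
The mode of Inverse-Gamma(a, b) is b/(a+1) = 48.595/5.5 ≈ 8.8355.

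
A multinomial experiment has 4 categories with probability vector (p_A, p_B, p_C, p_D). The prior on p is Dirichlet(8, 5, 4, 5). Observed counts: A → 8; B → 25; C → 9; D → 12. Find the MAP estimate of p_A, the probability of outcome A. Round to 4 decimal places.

MAP estimate of p_A = 0.2083

The posterior is Dirichlet(αᵢ + nᵢ) = Dirichlet(16, 30, 13, 17).
For a Dirichlet(a₁,…,a_K) with all aᵢ > 1, the mode has j-th component (aⱼ − 1)/(Σaᵢ − K).
Here Σaᵢ = 76 and K = 4, so p_A = (16 − 1)/(76 − 4) = 15/72 ≈ 0.2083.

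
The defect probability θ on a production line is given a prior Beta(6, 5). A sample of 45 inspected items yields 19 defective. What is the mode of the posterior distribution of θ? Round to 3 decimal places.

θ̂_MAP = 0.444

Prior: Beta(6, 5).
Data: 19 successes in 45 trials. The binomial likelihood contributes θ^19(1−θ)^26, so the posterior is Beta(6+19, 5+26) = Beta(25, 31).
For Beta(a, b) with a, b > 1 the mode is (a−1)/(a+b−2) = 24/54 ≈ 0.444.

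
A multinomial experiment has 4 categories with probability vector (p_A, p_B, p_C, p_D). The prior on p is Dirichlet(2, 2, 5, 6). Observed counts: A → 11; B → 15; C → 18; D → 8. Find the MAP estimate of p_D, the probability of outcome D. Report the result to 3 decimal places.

The posterior is Dirichlet(αᵢ + nᵢ) = Dirichlet(13, 17, 23, 14).
For a Dirichlet(a₁,…,a_K) with all aᵢ > 1, the mode has j-th component (aⱼ − 1)/(Σaᵢ − K).
Here Σaᵢ = 67 and K = 4, so p_D = (14 − 1)/(67 − 4) = 13/63 ≈ 0.206.

MAP estimate of p_D = 0.206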